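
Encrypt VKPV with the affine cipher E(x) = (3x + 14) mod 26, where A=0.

V(21): 3·21+14=77≡25 → Z
K(10): 3·10+14=44≡18 → S
P(15): 3·15+14=59≡7 → H
V(21): 3·21+14=77≡25 → Z

ZSHZ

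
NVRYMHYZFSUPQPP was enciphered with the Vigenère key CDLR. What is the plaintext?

LSGHKENIDPJYOME

Repeat the key across the ciphertext: CDLRCDLRCDLRCDL
N(13)−C(2): 11 → L
V(21)−D(3): 18 → S
R(17)−L(11): 6 → G
Y(24)−R(17): 7 → H
M(12)−C(2): 10 → K
H(7)−D(3): 4 → E
Y(24)−L(11): 13 → N
Z(25)−R(17): 8 → I
F(5)−C(2): 3 → D
S(18)−D(3): 15 → P
U(20)−L(11): 9 → J
P(15)−R(17): -2≡24 → Y
Q(16)−C(2): 14 → O
P(15)−D(3): 12 → M
P(15)−L(11): 4 → E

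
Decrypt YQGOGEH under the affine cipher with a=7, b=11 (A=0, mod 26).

The inverse of 7 mod 26 is 15, since 7·15=105≡1. Apply D(y)=15·(y−11) mod 26:
Y(24): 15·(24−11)=195≡13 → N
Q(16): 15·(16−11)=75≡23 → X
G(6): 15·(6−11)=-75≡3 → D
O(14): 15·(14−11)=45≡19 → T
G(6): 15·(6−11)=-75≡3 → D
E(4): 15·(4−11)=-105≡25 → Z
H(7): 15·(7−11)=-60≡18 → S

NXDTDZS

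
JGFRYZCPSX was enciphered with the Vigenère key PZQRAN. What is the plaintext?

Repeat the key across the ciphertext: PZQRANPZQR
J(9)−P(15): -6≡20 → U
G(6)−Z(25): -19≡7 → H
F(5)−Q(16): -11≡15 → P
R(17)−R(17): 0 → A
Y(24)−A(0): 24 → Y
Z(25)−N(13): 12 → M
C(2)−P(15): -13≡13 → N
P(15)−Z(25): -10≡16 → Q
S(18)−Q(16): 2 → C
X(23)−R(17): 6 → G

UHPAYMNQCG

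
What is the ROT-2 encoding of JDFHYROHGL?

LFHJATQJIN

J(9): 9+2=11 → L
D(3): 3+2=5 → F
F(5): 5+2=7 → H
H(7): 7+2=9 → J
Y(24): 24+2=26≡0 → A
R(17): 17+2=19 → T
O(14): 14+2=16 → Q
H(7): 7+2=9 → J
G(6): 6+2=8 → I
L(11): 11+2=13 → N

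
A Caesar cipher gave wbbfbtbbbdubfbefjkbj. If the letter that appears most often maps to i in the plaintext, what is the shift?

19

The most frequent ciphertext letter is b (appears 9 times).
b is position 1; i is position 8.
Shift = -7≡19.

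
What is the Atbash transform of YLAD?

BOZW

Y(24) → B(1)
L(11) → O(14)
A(0) → Z(25)
D(3) → W(22)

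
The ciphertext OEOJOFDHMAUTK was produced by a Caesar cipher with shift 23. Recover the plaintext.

RHRMRIGKPDXWN

O(14): 14−23=-9≡17 → R
E(4): 4−23=-19≡7 → H
O(14): 14−23=-9≡17 → R
J(9): 9−23=-14≡12 → M
O(14): 14−23=-9≡17 → R
F(5): 5−23=-18≡8 → I
D(3): 3−23=-20≡6 → G
H(7): 7−23=-16≡10 → K
M(12): 12−23=-11≡15 → P
A(0): 0−23=-23≡3 → D
U(20): 20−23=-3≡23 → X
T(19): 19−23=-4≡22 → W
K(10): 10−23=-13≡13 → N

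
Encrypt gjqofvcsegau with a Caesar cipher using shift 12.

svcarhoeqsmg

g(6): 6+12=18 → s
j(9): 9+12=21 → v
q(16): 16+12=28≡2 → c
o(14): 14+12=26≡0 → a
f(5): 5+12=17 → r
v(21): 21+12=33≡7 → h
c(2): 2+12=14 → o
s(18): 18+12=30≡4 → e
e(4): 4+12=16 → q
g(6): 6+12=18 → s
a(0): 0+12=12 → m
u(20): 20+12=32≡6 → g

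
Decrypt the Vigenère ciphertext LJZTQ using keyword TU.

Repeat the key across the ciphertext: TUTUT
L(11)−T(19): -8≡18 → S
J(9)−U(20): -11≡15 → P
Z(25)−T(19): 6 → G
T(19)−U(20): -1≡25 → Z
Q(16)−T(19): -3≡23 → X

SPGZX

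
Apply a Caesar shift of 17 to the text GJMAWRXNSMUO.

XADRNIOEJDLF

G(6): 6+17=23 → X
J(9): 9+17=26≡0 → A
M(12): 12+17=29≡3 → D
A(0): 0+17=17 → R
W(22): 22+17=39≡13 → N
R(17): 17+17=34≡8 → I
X(23): 23+17=40≡14 → O
N(13): 13+17=30≡4 → E
S(18): 18+17=35≡9 → J
M(12): 12+17=29≡3 → D
U(20): 20+17=37≡11 → L
O(14): 14+17=31≡5 → F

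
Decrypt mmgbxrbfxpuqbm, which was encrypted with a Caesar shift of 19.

ttnieyimewbxit

m(12): 12−19=-7≡19 → t
m(12): 12−19=-7≡19 → t
g(6): 6−19=-13≡13 → n
b(1): 1−19=-18≡8 → i
x(23): 23−19=4 → e
r(17): 17−19=-2≡24 → y
b(1): 1−19=-18≡8 → i
f(5): 5−19=-14≡12 → m
x(23): 23−19=4 → e
p(15): 15−19=-4≡22 → w
u(20): 20−19=1 → b
q(16): 16−19=-3≡23 → x
b(1): 1−19=-18≡8 → i
m(12): 12−19=-7≡19 → t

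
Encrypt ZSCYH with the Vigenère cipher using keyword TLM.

Repeat the key across the message: TLMTL
Z(25)+T(19): 44≡18 → S
S(18)+L(11): 29≡3 → D
C(2)+M(12): 14 → O
Y(24)+T(19): 43≡17 → R
H(7)+L(11): 18 → S

SDORS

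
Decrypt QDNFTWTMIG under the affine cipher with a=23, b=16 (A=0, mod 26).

The inverse of 23 mod 26 is 17, since 23·17=391≡1. Apply D(y)=17·(y−16) mod 26:
Q(16): 17·(16−16)=0 → A
D(3): 17·(3−16)=-221≡13 → N
N(13): 17·(13−16)=-51≡1 → B
F(5): 17·(5−16)=-187≡21 → V
T(19): 17·(19−16)=51≡25 → Z
W(22): 17·(22−16)=102≡24 → Y
T(19): 17·(19−16)=51≡25 → Z
M(12): 17·(12−16)=-68≡10 → K
I(8): 17·(8−16)=-136≡20 → U
G(6): 17·(6−16)=-170≡12 → M

ANBVZYZKUM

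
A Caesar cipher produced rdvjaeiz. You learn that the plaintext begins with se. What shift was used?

From the crib: r(17)−s(18)=-1≡25, so the shift is 25.

25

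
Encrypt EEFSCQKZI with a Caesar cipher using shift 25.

DDERBPJYH

E(4): 4+25=29≡3 → D
E(4): 4+25=29≡3 → D
F(5): 5+25=30≡4 → E
S(18): 18+25=43≡17 → R
C(2): 2+25=27≡1 → B
Q(16): 16+25=41≡15 → P
K(10): 10+25=35≡9 → J
Z(25): 25+25=50≡24 → Y
I(8): 8+25=33≡7 → H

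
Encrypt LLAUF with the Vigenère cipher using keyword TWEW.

EHEQY

Repeat the key across the message: TWEWT
L(11)+T(19): 30≡4 → E
L(11)+W(22): 33≡7 → H
A(0)+E(4): 4 → E
U(20)+W(22): 42≡16 → Q
F(5)+T(19): 24 → Y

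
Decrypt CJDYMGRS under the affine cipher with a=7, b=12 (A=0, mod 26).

GHVYAOXM

The inverse of 7 mod 26 is 15, since 7·15=105≡1. Apply D(y)=15·(y−12) mod 26:
C(2): 15·(2−12)=-150≡6 → G
J(9): 15·(9−12)=-45≡7 → H
D(3): 15·(3−12)=-135≡21 → V
Y(24): 15·(24−12)=180≡24 → Y
M(12): 15·(12−12)=0 → A
G(6): 15·(6−12)=-90≡14 → O
R(17): 15·(17−12)=75≡23 → X
S(18): 15·(18−12)=90≡12 → M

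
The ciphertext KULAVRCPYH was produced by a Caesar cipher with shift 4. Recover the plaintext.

K(10): 10−4=6 → G
U(20): 20−4=16 → Q
L(11): 11−4=7 → H
A(0): 0−4=-4≡22 → W
V(21): 21−4=17 → R
R(17): 17−4=13 → N
C(2): 2−4=-2≡24 → Y
P(15): 15−4=11 → L
Y(24): 24−4=20 → U
H(7): 7−4=3 → D

GQHWRNYLUD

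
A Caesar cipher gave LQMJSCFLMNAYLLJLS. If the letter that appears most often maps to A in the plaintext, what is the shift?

11

The most frequent ciphertext letter is L (appears 5 times).
L is position 11; A is position 0.
Shift = 11.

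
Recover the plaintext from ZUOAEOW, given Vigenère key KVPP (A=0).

PZZLUTH

Repeat the key across the ciphertext: KVPPKVP
Z(25)−K(10): 15 → P
U(20)−V(21): -1≡25 → Z
O(14)−P(15): -1≡25 → Z
A(0)−P(15): -15≡11 → L
E(4)−K(10): -6≡20 → U
O(14)−V(21): -7≡19 → T
W(22)−P(15): 7 → H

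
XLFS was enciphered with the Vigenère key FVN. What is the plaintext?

SQSN

Repeat the key across the ciphertext: FVNF
X(23)−F(5): 18 → S
L(11)−V(21): -10≡16 → Q
F(5)−N(13): -8≡18 → S
S(18)−F(5): 13 → N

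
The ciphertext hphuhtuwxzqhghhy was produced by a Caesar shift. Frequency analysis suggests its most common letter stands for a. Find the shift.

7

The most frequent ciphertext letter is h (appears 6 times).
h is position 7; a is position 0.
Shift = 7.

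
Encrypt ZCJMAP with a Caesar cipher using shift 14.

Z(25): 25+14=39≡13 → N
C(2): 2+14=16 → Q
J(9): 9+14=23 → X
M(12): 12+14=26≡0 → A
A(0): 0+14=14 → O
P(15): 15+14=29≡3 → D

NQXAOD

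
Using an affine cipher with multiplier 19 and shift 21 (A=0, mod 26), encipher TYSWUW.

SJZXLX

T(19): 19·19+21=382≡18 → S
Y(24): 19·24+21=477≡9 → J
S(18): 19·18+21=363≡25 → Z
W(22): 19·22+21=439≡23 → X
U(20): 19·20+21=401≡11 → L
W(22): 19·22+21=439≡23 → X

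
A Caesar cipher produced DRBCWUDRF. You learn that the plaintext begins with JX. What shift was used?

20

From the crib: D(3)−J(9)=-6≡20, so the shift is 20.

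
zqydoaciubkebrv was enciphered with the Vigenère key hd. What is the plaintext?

Repeat the key across the ciphertext: hdhdhdhdhdhdhdh
z(25)−h(7): 18 → s
q(16)−d(3): 13 → n
y(24)−h(7): 17 → r
d(3)−d(3): 0 → a
o(14)−h(7): 7 → h
a(0)−d(3): -3≡23 → x
c(2)−h(7): -5≡21 → v
i(8)−d(3): 5 → f
u(20)−h(7): 13 → n
b(1)−d(3): -2≡24 → y
k(10)−h(7): 3 → d
e(4)−d(3): 1 → b
b(1)−h(7): -6≡20 → u
r(17)−d(3): 14 → o
v(21)−h(7): 14 → o

snrahxvfnydbuoo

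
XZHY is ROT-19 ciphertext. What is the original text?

X(23): 23−19=4 → E
Z(25): 25−19=6 → G
H(7): 7−19=-12≡14 → O
Y(24): 24−19=5 → F

EGOF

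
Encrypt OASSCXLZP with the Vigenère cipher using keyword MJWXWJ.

AJOPYGXIL

Repeat the key across the message: MJWXWJMJW
O(14)+M(12): 26≡0 → A
A(0)+J(9): 9 → J
S(18)+W(22): 40≡14 → O
S(18)+X(23): 41≡15 → P
C(2)+W(22): 24 → Y
X(23)+J(9): 32≡6 → G
L(11)+M(12): 23 → X
Z(25)+J(9): 34≡8 → I
P(15)+W(22): 37≡11 → L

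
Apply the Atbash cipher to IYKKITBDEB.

I(8) → R(17)
Y(24) → B(1)
K(10) → P(15)
K(10) → P(15)
I(8) → R(17)
T(19) → G(6)
B(1) → Y(24)
D(3) → W(22)
E(4) → V(21)
B(1) → Y(24)

RBPPRGYWVY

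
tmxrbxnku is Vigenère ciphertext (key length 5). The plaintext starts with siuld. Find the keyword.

bedgy

Subtract each crib letter from the matching ciphertext letter (mod 26):
t(19)−s(18)=1 → b
m(12)−i(8)=4 → e
x(23)−u(20)=3 → d
r(17)−l(11)=6 → g
b(1)−d(3)=-2≡24 → y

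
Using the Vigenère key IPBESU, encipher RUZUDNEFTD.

Repeat the key across the message: IPBESUIPBE
R(17)+I(8): 25 → Z
U(20)+P(15): 35≡9 → J
Z(25)+B(1): 26≡0 → A
U(20)+E(4): 24 → Y
D(3)+S(18): 21 → V
N(13)+U(20): 33≡7 → H
E(4)+I(8): 12 → M
F(5)+P(15): 20 → U
T(19)+B(1): 20 → U
D(3)+E(4): 7 → H

ZJAYVHMUUH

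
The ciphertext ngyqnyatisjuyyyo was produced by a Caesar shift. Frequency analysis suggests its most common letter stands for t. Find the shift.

The most frequent ciphertext letter is y (appears 5 times).
y is position 24; t is position 19.
Shift = 5.

5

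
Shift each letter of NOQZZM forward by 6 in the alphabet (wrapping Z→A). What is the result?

TUWFFS

N(13): 13+6=19 → T
O(14): 14+6=20 → U
Q(16): 16+6=22 → W
Z(25): 25+6=31≡5 → F
Z(25): 25+6=31≡5 → F
M(12): 12+6=18 → S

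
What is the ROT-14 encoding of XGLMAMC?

LUZAOAQ

X(23): 23+14=37≡11 → L
G(6): 6+14=20 → U
L(11): 11+14=25 → Z
M(12): 12+14=26≡0 → A
A(0): 0+14=14 → O
M(12): 12+14=26≡0 → A
C(2): 2+14=16 → Q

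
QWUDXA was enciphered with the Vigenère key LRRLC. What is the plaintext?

FFDSVP

Repeat the key across the ciphertext: LRRLCL
Q(16)−L(11): 5 → F
W(22)−R(17): 5 → F
U(20)−R(17): 3 → D
D(3)−L(11): -8≡18 → S
X(23)−C(2): 21 → V
A(0)−L(11): -11≡15 → P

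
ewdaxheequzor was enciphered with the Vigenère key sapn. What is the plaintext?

mwonfhpryukbz

Repeat the key across the ciphertext: sapnsapnsapns
e(4)−s(18): -14≡12 → m
w(22)−a(0): 22 → w
d(3)−p(15): -12≡14 → o
a(0)−n(13): -13≡13 → n
x(23)−s(18): 5 → f
h(7)−a(0): 7 → h
e(4)−p(15): -11≡15 → p
e(4)−n(13): -9≡17 → r
q(16)−s(18): -2≡24 → y
u(20)−a(0): 20 → u
z(25)−p(15): 10 → k
o(14)−n(13): 1 → b
r(17)−s(18): -1≡25 → z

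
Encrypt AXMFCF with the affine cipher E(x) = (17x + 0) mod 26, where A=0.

ABWHIH

A(0): 17·0+0=0 → A
X(23): 17·23+0=391≡1 → B
M(12): 17·12+0=204≡22 → W
F(5): 17·5+0=85≡7 → H
C(2): 17·2+0=34≡8 → I
F(5): 17·5+0=85≡7 → H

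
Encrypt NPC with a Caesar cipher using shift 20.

HJW

N(13): 13+20=33≡7 → H
P(15): 15+20=35≡9 → J
C(2): 2+20=22 → W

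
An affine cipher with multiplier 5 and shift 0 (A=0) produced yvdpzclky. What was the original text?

kzldfqxck

The inverse of 5 mod 26 is 21, since 5·21=105≡1. Apply D(y)=21·(y−0) mod 26:
y(24): 21·(24−0)=504≡10 → k
v(21): 21·(21−0)=441≡25 → z
d(3): 21·(3−0)=63≡11 → l
p(15): 21·(15−0)=315≡3 → d
z(25): 21·(25−0)=525≡5 → f
c(2): 21·(2−0)=42≡16 → q
l(11): 21·(11−0)=231≡23 → x
k(10): 21·(10−0)=210≡2 → c
y(24): 21·(24−0)=504≡10 → k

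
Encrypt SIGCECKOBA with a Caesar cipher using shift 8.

AQOKMKSWJI

S(18): 18+8=26≡0 → A
I(8): 8+8=16 → Q
G(6): 6+8=14 → O
C(2): 2+8=10 → K
E(4): 4+8=12 → M
C(2): 2+8=10 → K
K(10): 10+8=18 → S
O(14): 14+8=22 → W
B(1): 1+8=9 → J
A(0): 0+8=8 → I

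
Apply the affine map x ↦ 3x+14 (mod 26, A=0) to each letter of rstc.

nqtu

r(17): 3·17+14=65≡13 → n
s(18): 3·18+14=68≡16 → q
t(19): 3·19+14=71≡19 → t
c(2): 3·2+14=20 → u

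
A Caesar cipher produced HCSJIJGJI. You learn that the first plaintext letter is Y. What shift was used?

From the crib: H(7)−Y(24)=-17≡9, so the shift is 9.

9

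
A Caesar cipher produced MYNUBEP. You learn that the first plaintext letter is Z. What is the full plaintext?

From the crib: M(12)−Z(25)=-13≡13, so the shift is 13.
Subtract 13 from each ciphertext letter:
M(12): 12−13=-1≡25 → Z
Y(24): 24−13=11 → L
N(13): 13−13=0 → A
U(20): 20−13=7 → H
B(1): 1−13=-12≡14 → O
E(4): 4−13=-9≡17 → R
P(15): 15−13=2 → C

ZLAHORC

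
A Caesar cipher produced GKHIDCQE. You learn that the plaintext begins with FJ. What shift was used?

From the crib: G(6)−F(5)=1, so the shift is 1.

1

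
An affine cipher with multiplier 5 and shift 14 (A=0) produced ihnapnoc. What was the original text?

ejfsvfai

The inverse of 5 mod 26 is 21, since 5·21=105≡1. Apply D(y)=21·(y−14) mod 26:
i(8): 21·(8−14)=-126≡4 → e
h(7): 21·(7−14)=-147≡9 → j
n(13): 21·(13−14)=-21≡5 → f
a(0): 21·(0−14)=-294≡18 → s
p(15): 21·(15−14)=21 → v
n(13): 21·(13−14)=-21≡5 → f
o(14): 21·(14−14)=0 → a
c(2): 21·(2−14)=-252≡8 → i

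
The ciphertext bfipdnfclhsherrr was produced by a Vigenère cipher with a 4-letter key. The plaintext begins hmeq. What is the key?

utez

Subtract each crib letter from the matching ciphertext letter (mod 26):
b(1)−h(7)=-6≡20 → u
f(5)−m(12)=-7≡19 → t
i(8)−e(4)=4 → e
p(15)−q(16)=-1≡25 → z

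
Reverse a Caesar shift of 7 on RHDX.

KAWQ

R(17): 17−7=10 → K
H(7): 7−7=0 → A
D(3): 3−7=-4≡22 → W
X(23): 23−7=16 → Q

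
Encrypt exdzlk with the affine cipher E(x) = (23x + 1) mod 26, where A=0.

pkseux

e(4): 23·4+1=93≡15 → p
x(23): 23·23+1=530≡10 → k
d(3): 23·3+1=70≡18 → s
z(25): 23·25+1=576≡4 → e
l(11): 23·11+1=254≡20 → u
k(10): 23·10+1=231≡23 → x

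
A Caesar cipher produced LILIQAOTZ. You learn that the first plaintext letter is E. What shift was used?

7

From the crib: L(11)−E(4)=7, so the shift is 7.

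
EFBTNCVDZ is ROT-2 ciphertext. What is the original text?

E(4): 4−2=2 → C
F(5): 5−2=3 → D
B(1): 1−2=-1≡25 → Z
T(19): 19−2=17 → R
N(13): 13−2=11 → L
C(2): 2−2=0 → A
V(21): 21−2=19 → T
D(3): 3−2=1 → B
Z(25): 25−2=23 → X

CDZRLATBX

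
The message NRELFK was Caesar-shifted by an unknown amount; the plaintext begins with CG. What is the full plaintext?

From the crib: N(13)−C(2)=11, so the shift is 11.
Subtract 11 from each ciphertext letter:
N(13): 13−11=2 → C
R(17): 17−11=6 → G
E(4): 4−11=-7≡19 → T
L(11): 11−11=0 → A
F(5): 5−11=-6≡20 → U
K(10): 10−11=-1≡25 → Z

CGTAUZ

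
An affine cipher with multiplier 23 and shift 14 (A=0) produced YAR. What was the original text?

OWZ

The inverse of 23 mod 26 is 17, since 23·17=391≡1. Apply D(y)=17·(y−14) mod 26:
Y(24): 17·(24−14)=170≡14 → O
A(0): 17·(0−14)=-238≡22 → W
R(17): 17·(17−14)=51≡25 → Z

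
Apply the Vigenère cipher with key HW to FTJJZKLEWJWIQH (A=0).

MPQFGGSADFDEXD

Repeat the key across the message: HWHWHWHWHWHWHW
F(5)+H(7): 12 → M
T(19)+W(22): 41≡15 → P
J(9)+H(7): 16 → Q
J(9)+W(22): 31≡5 → F
Z(25)+H(7): 32≡6 → G
K(10)+W(22): 32≡6 → G
L(11)+H(7): 18 → S
E(4)+W(22): 26≡0 → A
W(22)+H(7): 29≡3 → D
J(9)+W(22): 31≡5 → F
W(22)+H(7): 29≡3 → D
I(8)+W(22): 30≡4 → E
Q(16)+H(7): 23 → X
H(7)+W(22): 29≡3 → D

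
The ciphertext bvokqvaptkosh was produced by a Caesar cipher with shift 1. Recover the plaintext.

aunjpuzosjnrg

b(1): 1−1=0 → a
v(21): 21−1=20 → u
o(14): 14−1=13 → n
k(10): 10−1=9 → j
q(16): 16−1=15 → p
v(21): 21−1=20 → u
a(0): 0−1=-1≡25 → z
p(15): 15−1=14 → o
t(19): 19−1=18 → s
k(10): 10−1=9 → j
o(14): 14−1=13 → n
s(18): 18−1=17 → r
h(7): 7−1=6 → g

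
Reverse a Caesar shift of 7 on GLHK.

ZEAD

G(6): 6−7=-1≡25 → Z
L(11): 11−7=4 → E
H(7): 7−7=0 → A
K(10): 10−7=3 → D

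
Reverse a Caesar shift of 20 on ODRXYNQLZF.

O(14): 14−20=-6≡20 → U
D(3): 3−20=-17≡9 → J
R(17): 17−20=-3≡23 → X
X(23): 23−20=3 → D
Y(24): 24−20=4 → E
N(13): 13−20=-7≡19 → T
Q(16): 16−20=-4≡22 → W
L(11): 11−20=-9≡17 → R
Z(25): 25−20=5 → F
F(5): 5−20=-15≡11 → L

UJXDETWRFL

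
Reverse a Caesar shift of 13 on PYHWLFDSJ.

CLUJYSQFW

P(15): 15−13=2 → C
Y(24): 24−13=11 → L
H(7): 7−13=-6≡20 → U
W(22): 22−13=9 → J
L(11): 11−13=-2≡24 → Y
F(5): 5−13=-8≡18 → S
D(3): 3−13=-10≡16 → Q
S(18): 18−13=5 → F
J(9): 9−13=-4≡22 → W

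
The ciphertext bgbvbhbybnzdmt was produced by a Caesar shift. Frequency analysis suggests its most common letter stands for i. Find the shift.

The most frequent ciphertext letter is b (appears 5 times).
b is position 1; i is position 8.
Shift = -7≡19.

19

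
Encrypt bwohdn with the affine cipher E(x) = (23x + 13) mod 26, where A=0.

b(1): 23·1+13=36≡10 → k
w(22): 23·22+13=519≡25 → z
o(14): 23·14+13=335≡23 → x
h(7): 23·7+13=174≡18 → s
d(3): 23·3+13=82≡4 → e
n(13): 23·13+13=312≡0 → a

kzxsea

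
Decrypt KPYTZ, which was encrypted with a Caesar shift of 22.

OTCXD

K(10): 10−22=-12≡14 → O
P(15): 15−22=-7≡19 → T
Y(24): 24−22=2 → C
T(19): 19−22=-3≡23 → X
Z(25): 25−22=3 → D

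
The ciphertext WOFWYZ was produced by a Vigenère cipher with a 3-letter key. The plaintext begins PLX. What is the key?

HDI

Subtract each crib letter from the matching ciphertext letter (mod 26):
W(22)−P(15)=7 → H
O(14)−L(11)=3 → D
F(5)−X(23)=-18≡8 → I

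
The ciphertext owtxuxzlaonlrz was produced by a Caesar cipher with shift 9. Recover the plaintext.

fnkoloqcrfeciq

o(14): 14−9=5 → f
w(22): 22−9=13 → n
t(19): 19−9=10 → k
x(23): 23−9=14 → o
u(20): 20−9=11 → l
x(23): 23−9=14 → o
z(25): 25−9=16 → q
l(11): 11−9=2 → c
a(0): 0−9=-9≡17 → r
o(14): 14−9=5 → f
n(13): 13−9=4 → e
l(11): 11−9=2 → c
r(17): 17−9=8 → i
z(25): 25−9=16 → q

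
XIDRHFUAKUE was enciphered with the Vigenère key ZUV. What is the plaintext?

YOISNKVGPVK

Repeat the key across the ciphertext: ZUVZUVZUVZU
X(23)−Z(25): -2≡24 → Y
I(8)−U(20): -12≡14 → O
D(3)−V(21): -18≡8 → I
R(17)−Z(25): -8≡18 → S
H(7)−U(20): -13≡13 → N
F(5)−V(21): -16≡10 → K
U(20)−Z(25): -5≡21 → V
A(0)−U(20): -20≡6 → G
K(10)−V(21): -11≡15 → P
U(20)−Z(25): -5≡21 → V
E(4)−U(20): -16≡10 → K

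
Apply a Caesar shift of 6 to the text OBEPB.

UHKVH

O(14): 14+6=20 → U
B(1): 1+6=7 → H
E(4): 4+6=10 → K
P(15): 15+6=21 → V
B(1): 1+6=7 → H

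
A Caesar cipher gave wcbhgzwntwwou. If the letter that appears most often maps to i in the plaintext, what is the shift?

The most frequent ciphertext letter is w (appears 4 times).
w is position 22; i is position 8.
Shift = 14.

14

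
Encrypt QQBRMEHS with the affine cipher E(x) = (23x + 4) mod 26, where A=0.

IIBFUSJC

Q(16): 23·16+4=372≡8 → I
Q(16): 23·16+4=372≡8 → I
B(1): 23·1+4=27≡1 → B
R(17): 23·17+4=395≡5 → F
M(12): 23·12+4=280≡20 → U
E(4): 23·4+4=96≡18 → S
H(7): 23·7+4=165≡9 → J
S(18): 23·18+4=418≡2 → C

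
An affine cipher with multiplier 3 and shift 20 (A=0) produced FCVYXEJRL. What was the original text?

The inverse of 3 mod 26 is 9, since 3·9=27≡1. Apply D(y)=9·(y−20) mod 26:
F(5): 9·(5−20)=-135≡21 → V
C(2): 9·(2−20)=-162≡20 → U
V(21): 9·(21−20)=9 → J
Y(24): 9·(24−20)=36≡10 → K
X(23): 9·(23−20)=27≡1 → B
E(4): 9·(4−20)=-144≡12 → M
J(9): 9·(9−20)=-99≡5 → F
R(17): 9·(17−20)=-27≡25 → Z
L(11): 9·(11−20)=-81≡23 → X

VUJKBMFZX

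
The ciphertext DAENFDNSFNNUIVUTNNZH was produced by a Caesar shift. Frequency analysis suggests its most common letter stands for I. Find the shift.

5

The most frequent ciphertext letter is N (appears 6 times).
N is position 13; I is position 8.
Shift = 5.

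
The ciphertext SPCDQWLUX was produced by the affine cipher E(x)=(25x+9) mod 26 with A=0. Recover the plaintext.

The inverse of 25 mod 26 is 25, since 25·25=625≡1. Apply D(y)=25·(y−9) mod 26:
S(18): 25·(18−9)=225≡17 → R
P(15): 25·(15−9)=150≡20 → U
C(2): 25·(2−9)=-175≡7 → H
D(3): 25·(3−9)=-150≡6 → G
Q(16): 25·(16−9)=175≡19 → T
W(22): 25·(22−9)=325≡13 → N
L(11): 25·(11−9)=50≡24 → Y
U(20): 25·(20−9)=275≡15 → P
X(23): 25·(23−9)=350≡12 → M

RUHGTNYPM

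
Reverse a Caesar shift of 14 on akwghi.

mwistu

a(0): 0−14=-14≡12 → m
k(10): 10−14=-4≡22 → w
w(22): 22−14=8 → i
g(6): 6−14=-8≡18 → s
h(7): 7−14=-7≡19 → t
i(8): 8−14=-6≡20 → u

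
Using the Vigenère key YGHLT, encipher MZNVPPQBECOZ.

KFUGINWIPVMF

Repeat the key across the message: YGHLTYGHLTYG
M(12)+Y(24): 36≡10 → K
Z(25)+G(6): 31≡5 → F
N(13)+H(7): 20 → U
V(21)+L(11): 32≡6 → G
P(15)+T(19): 34≡8 → I
P(15)+Y(24): 39≡13 → N
Q(16)+G(6): 22 → W
B(1)+H(7): 8 → I
E(4)+L(11): 15 → P
C(2)+T(19): 21 → V
O(14)+Y(24): 38≡12 → M
Z(25)+G(6): 31≡5 → F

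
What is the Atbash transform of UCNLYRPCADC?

FXMOBIKXZWX

U(20) → F(5)
C(2) → X(23)
N(13) → M(12)
L(11) → O(14)
Y(24) → B(1)
R(17) → I(8)
P(15) → K(10)
C(2) → X(23)
A(0) → Z(25)
D(3) → W(22)
C(2) → X(23)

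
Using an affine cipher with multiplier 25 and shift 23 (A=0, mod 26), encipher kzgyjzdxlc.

k(10): 25·10+23=273≡13 → n
z(25): 25·25+23=648≡24 → y
g(6): 25·6+23=173≡17 → r
y(24): 25·24+23=623≡25 → z
j(9): 25·9+23=248≡14 → o
z(25): 25·25+23=648≡24 → y
d(3): 25·3+23=98≡20 → u
x(23): 25·23+23=598≡0 → a
l(11): 25·11+23=298≡12 → m
c(2): 25·2+23=73≡21 → v

nyrzoyuamv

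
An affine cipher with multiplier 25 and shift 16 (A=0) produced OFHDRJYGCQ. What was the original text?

CLJNZHSKOA

The inverse of 25 mod 26 is 25, since 25·25=625≡1. Apply D(y)=25·(y−16) mod 26:
O(14): 25·(14−16)=-50≡2 → C
F(5): 25·(5−16)=-275≡11 → L
H(7): 25·(7−16)=-225≡9 → J
D(3): 25·(3−16)=-325≡13 → N
R(17): 25·(17−16)=25 → Z
J(9): 25·(9−16)=-175≡7 → H
Y(24): 25·(24−16)=200≡18 → S
G(6): 25·(6−16)=-250≡10 → K
C(2): 25·(2−16)=-350≡14 → O
Q(16): 25·(16−16)=0 → A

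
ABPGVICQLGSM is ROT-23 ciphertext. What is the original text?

DESJYLFTOJVP

A(0): 0−23=-23≡3 → D
B(1): 1−23=-22≡4 → E
P(15): 15−23=-8≡18 → S
G(6): 6−23=-17≡9 → J
V(21): 21−23=-2≡24 → Y
I(8): 8−23=-15≡11 → L
C(2): 2−23=-21≡5 → F
Q(16): 16−23=-7≡19 → T
L(11): 11−23=-12≡14 → O
G(6): 6−23=-17≡9 → J
S(18): 18−23=-5≡21 → V
M(12): 12−23=-11≡15 → P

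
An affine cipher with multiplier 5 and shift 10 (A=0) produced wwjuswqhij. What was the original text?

ssfcmswpkf

The inverse of 5 mod 26 is 21, since 5·21=105≡1. Apply D(y)=21·(y−10) mod 26:
w(22): 21·(22−10)=252≡18 → s
w(22): 21·(22−10)=252≡18 → s
j(9): 21·(9−10)=-21≡5 → f
u(20): 21·(20−10)=210≡2 → c
s(18): 21·(18−10)=168≡12 → m
w(22): 21·(22−10)=252≡18 → s
q(16): 21·(16−10)=126≡22 → w
h(7): 21·(7−10)=-63≡15 → p
i(8): 21·(8−10)=-42≡10 → k
j(9): 21·(9−10)=-21≡5 → f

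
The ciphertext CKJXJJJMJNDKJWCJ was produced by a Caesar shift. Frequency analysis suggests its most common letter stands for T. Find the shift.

The most frequent ciphertext letter is J (appears 7 times).
J is position 9; T is position 19.
Shift = -10≡16.

16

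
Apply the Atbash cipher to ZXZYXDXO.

Z(25) → A(0)
X(23) → C(2)
Z(25) → A(0)
Y(24) → B(1)
X(23) → C(2)
D(3) → W(22)
X(23) → C(2)
O(14) → L(11)

ACABCWCL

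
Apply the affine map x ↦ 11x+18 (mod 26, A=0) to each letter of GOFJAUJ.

G(6): 11·6+18=84≡6 → G
O(14): 11·14+18=172≡16 → Q
F(5): 11·5+18=73≡21 → V
J(9): 11·9+18=117≡13 → N
A(0): 11·0+18=18 → S
U(20): 11·20+18=238≡4 → E
J(9): 11·9+18=117≡13 → N

GQVNSEN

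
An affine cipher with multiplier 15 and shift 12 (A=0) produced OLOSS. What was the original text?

The inverse of 15 mod 26 is 7, since 15·7=105≡1. Apply D(y)=7·(y−12) mod 26:
O(14): 7·(14−12)=14 → O
L(11): 7·(11−12)=-7≡19 → T
O(14): 7·(14−12)=14 → O
S(18): 7·(18−12)=42≡16 → Q
S(18): 7·(18−12)=42≡16 → Q

OTOQQ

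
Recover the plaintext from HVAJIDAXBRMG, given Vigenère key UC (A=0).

NTGHOBGVHPSE

Repeat the key across the ciphertext: UCUCUCUCUCUC
H(7)−U(20): -13≡13 → N
V(21)−C(2): 19 → T
A(0)−U(20): -20≡6 → G
J(9)−C(2): 7 → H
I(8)−U(20): -12≡14 → O
D(3)−C(2): 1 → B
A(0)−U(20): -20≡6 → G
X(23)−C(2): 21 → V
B(1)−U(20): -19≡7 → H
R(17)−C(2): 15 → P
M(12)−U(20): -8≡18 → S
G(6)−C(2): 4 → E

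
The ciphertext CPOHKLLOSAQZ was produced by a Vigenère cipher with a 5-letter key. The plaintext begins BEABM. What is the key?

Subtract each crib letter from the matching ciphertext letter (mod 26):
C(2)−B(1)=1 → B
P(15)−E(4)=11 → L
O(14)−A(0)=14 → O
H(7)−B(1)=6 → G
K(10)−M(12)=-2≡24 → Y

BLOGY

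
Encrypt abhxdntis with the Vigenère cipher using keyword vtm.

vutswzobe

Repeat the key across the message: vtmvtmvtm
a(0)+v(21): 21 → v
b(1)+t(19): 20 → u
h(7)+m(12): 19 → t
x(23)+v(21): 44≡18 → s
d(3)+t(19): 22 → w
n(13)+m(12): 25 → z
t(19)+v(21): 40≡14 → o
i(8)+t(19): 27≡1 → b
s(18)+m(12): 30≡4 → e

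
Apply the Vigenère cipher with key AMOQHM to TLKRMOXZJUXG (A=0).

TXYHTAXLXKES

Repeat the key across the message: AMOQHMAMOQHM
T(19)+A(0): 19 → T
L(11)+M(12): 23 → X
K(10)+O(14): 24 → Y
R(17)+Q(16): 33≡7 → H
M(12)+H(7): 19 → T
O(14)+M(12): 26≡0 → A
X(23)+A(0): 23 → X
Z(25)+M(12): 37≡11 → L
J(9)+O(14): 23 → X
U(20)+Q(16): 36≡10 → K
X(23)+H(7): 30≡4 → E
G(6)+M(12): 18 → S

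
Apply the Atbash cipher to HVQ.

SEJ

H(7) → S(18)
V(21) → E(4)
Q(16) → J(9)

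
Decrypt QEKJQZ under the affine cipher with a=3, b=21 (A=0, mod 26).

The inverse of 3 mod 26 is 9, since 3·9=27≡1. Apply D(y)=9·(y−21) mod 26:
Q(16): 9·(16−21)=-45≡7 → H
E(4): 9·(4−21)=-153≡3 → D
K(10): 9·(10−21)=-99≡5 → F
J(9): 9·(9−21)=-108≡22 → W
Q(16): 9·(16−21)=-45≡7 → H
Z(25): 9·(25−21)=36≡10 → K

HDFWHK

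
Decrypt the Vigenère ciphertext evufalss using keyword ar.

eeuoausb

Repeat the key across the ciphertext: arararar
e(4)−a(0): 4 → e
v(21)−r(17): 4 → e
u(20)−a(0): 20 → u
f(5)−r(17): -12≡14 → o
a(0)−a(0): 0 → a
l(11)−r(17): -6≡20 → u
s(18)−a(0): 18 → s
s(18)−r(17): 1 → b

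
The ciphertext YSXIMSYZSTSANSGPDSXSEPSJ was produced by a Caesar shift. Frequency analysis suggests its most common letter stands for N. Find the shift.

The most frequent ciphertext letter is S (appears 8 times).
S is position 18; N is position 13.
Shift = 5.

5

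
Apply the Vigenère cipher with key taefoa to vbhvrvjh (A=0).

oblafvch

Repeat the key across the message: taefoata
v(21)+t(19): 40≡14 → o
b(1)+a(0): 1 → b
h(7)+e(4): 11 → l
v(21)+f(5): 26≡0 → a
r(17)+o(14): 31≡5 → f
v(21)+a(0): 21 → v
j(9)+t(19): 28≡2 → c
h(7)+a(0): 7 → h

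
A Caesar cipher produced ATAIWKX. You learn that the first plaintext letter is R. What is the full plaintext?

RKRZNBO

From the crib: A(0)−R(17)=-17≡9, so the shift is 9.
Subtract 9 from each ciphertext letter:
A(0): 0−9=-9≡17 → R
T(19): 19−9=10 → K
A(0): 0−9=-9≡17 → R
I(8): 8−9=-1≡25 → Z
W(22): 22−9=13 → N
K(10): 10−9=1 → B
X(23): 23−9=14 → O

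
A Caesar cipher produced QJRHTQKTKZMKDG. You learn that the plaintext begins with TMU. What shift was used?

23

From the crib: Q(16)−T(19)=-3≡23, so the shift is 23.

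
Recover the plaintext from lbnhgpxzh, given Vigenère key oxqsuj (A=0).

Repeat the key across the ciphertext: oxqsujoxq
l(11)−o(14): -3≡23 → x
b(1)−x(23): -22≡4 → e
n(13)−q(16): -3≡23 → x
h(7)−s(18): -11≡15 → p
g(6)−u(20): -14≡12 → m
p(15)−j(9): 6 → g
x(23)−o(14): 9 → j
z(25)−x(23): 2 → c
h(7)−q(16): -9≡17 → r

xexpmgjcr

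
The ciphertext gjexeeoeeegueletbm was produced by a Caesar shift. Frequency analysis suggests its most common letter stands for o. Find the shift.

16

The most frequent ciphertext letter is e (appears 8 times).
e is position 4; o is position 14.
Shift = -10≡16.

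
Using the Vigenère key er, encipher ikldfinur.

Repeat the key across the message: erererere
i(8)+e(4): 12 → m
k(10)+r(17): 27≡1 → b
l(11)+e(4): 15 → p
d(3)+r(17): 20 → u
f(5)+e(4): 9 → j
i(8)+r(17): 25 → z
n(13)+e(4): 17 → r
u(20)+r(17): 37≡11 → l
r(17)+e(4): 21 → v

mbpujzrlv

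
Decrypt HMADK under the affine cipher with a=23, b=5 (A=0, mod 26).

IPTSH

The inverse of 23 mod 26 is 17, since 23·17=391≡1. Apply D(y)=17·(y−5) mod 26:
H(7): 17·(7−5)=34≡8 → I
M(12): 17·(12−5)=119≡15 → P
A(0): 17·(0−5)=-85≡19 → T
D(3): 17·(3−5)=-34≡18 → S
K(10): 17·(10−5)=85≡7 → H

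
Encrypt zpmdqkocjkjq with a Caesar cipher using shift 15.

oebsfzdryzyf

z(25): 25+15=40≡14 → o
p(15): 15+15=30≡4 → e
m(12): 12+15=27≡1 → b
d(3): 3+15=18 → s
q(16): 16+15=31≡5 → f
k(10): 10+15=25 → z
o(14): 14+15=29≡3 → d
c(2): 2+15=17 → r
j(9): 9+15=24 → y
k(10): 10+15=25 → z
j(9): 9+15=24 → y
q(16): 16+15=31≡5 → f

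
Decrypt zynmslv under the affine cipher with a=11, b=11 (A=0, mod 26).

gnmtdai

The inverse of 11 mod 26 is 19, since 11·19=209≡1. Apply D(y)=19·(y−11) mod 26:
z(25): 19·(25−11)=266≡6 → g
y(24): 19·(24−11)=247≡13 → n
n(13): 19·(13−11)=38≡12 → m
m(12): 19·(12−11)=19 → t
s(18): 19·(18−11)=133≡3 → d
l(11): 19·(11−11)=0 → a
v(21): 19·(21−11)=190≡8 → i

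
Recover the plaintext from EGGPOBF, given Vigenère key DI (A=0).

BYDHLTC

Repeat the key across the ciphertext: DIDIDID
E(4)−D(3): 1 → B
G(6)−I(8): -2≡24 → Y
G(6)−D(3): 3 → D
P(15)−I(8): 7 → H
O(14)−D(3): 11 → L
B(1)−I(8): -7≡19 → T
F(5)−D(3): 2 → C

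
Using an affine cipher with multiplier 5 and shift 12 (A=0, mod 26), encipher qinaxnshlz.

q(16): 5·16+12=92≡14 → o
i(8): 5·8+12=52≡0 → a
n(13): 5·13+12=77≡25 → z
a(0): 5·0+12=12 → m
x(23): 5·23+12=127≡23 → x
n(13): 5·13+12=77≡25 → z
s(18): 5·18+12=102≡24 → y
h(7): 5·7+12=47≡21 → v
l(11): 5·11+12=67≡15 → p
z(25): 5·25+12=137≡7 → h

oazmxzyvph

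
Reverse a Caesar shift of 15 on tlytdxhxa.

t(19): 19−15=4 → e
l(11): 11−15=-4≡22 → w
y(24): 24−15=9 → j
t(19): 19−15=4 → e
d(3): 3−15=-12≡14 → o
x(23): 23−15=8 → i
h(7): 7−15=-8≡18 → s
x(23): 23−15=8 → i
a(0): 0−15=-15≡11 → l

ewjeoisil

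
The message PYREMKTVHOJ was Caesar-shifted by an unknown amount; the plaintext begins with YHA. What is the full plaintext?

From the crib: P(15)−Y(24)=-9≡17, so the shift is 17.
Subtract 17 from each ciphertext letter:
P(15): 15−17=-2≡24 → Y
Y(24): 24−17=7 → H
R(17): 17−17=0 → A
E(4): 4−17=-13≡13 → N
M(12): 12−17=-5≡21 → V
K(10): 10−17=-7≡19 → T
T(19): 19−17=2 → C
V(21): 21−17=4 → E
H(7): 7−17=-10≡16 → Q
O(14): 14−17=-3≡23 → X
J(9): 9−17=-8≡18 → S

YHANVTCEQXS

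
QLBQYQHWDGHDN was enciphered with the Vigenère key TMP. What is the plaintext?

Repeat the key across the ciphertext: TMPTMPTMPTMPT
Q(16)−T(19): -3≡23 → X
L(11)−M(12): -1≡25 → Z
B(1)−P(15): -14≡12 → M
Q(16)−T(19): -3≡23 → X
Y(24)−M(12): 12 → M
Q(16)−P(15): 1 → B
H(7)−T(19): -12≡14 → O
W(22)−M(12): 10 → K
D(3)−P(15): -12≡14 → O
G(6)−T(19): -13≡13 → N
H(7)−M(12): -5≡21 → V
D(3)−P(15): -12≡14 → O
N(13)−T(19): -6≡20 → U

XZMXMBOKONVOU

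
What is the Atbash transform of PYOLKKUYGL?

KBLOPPFBTO

P(15) → K(10)
Y(24) → B(1)
O(14) → L(11)
L(11) → O(14)
K(10) → P(15)
K(10) → P(15)
U(20) → F(5)
Y(24) → B(1)
G(6) → T(19)
L(11) → O(14)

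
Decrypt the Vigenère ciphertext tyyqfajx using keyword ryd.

Repeat the key across the ciphertext: rydrydry
t(19)−r(17): 2 → c
y(24)−y(24): 0 → a
y(24)−d(3): 21 → v
q(16)−r(17): -1≡25 → z
f(5)−y(24): -19≡7 → h
a(0)−d(3): -3≡23 → x
j(9)−r(17): -8≡18 → s
x(23)−y(24): -1≡25 → z

cavzhxsz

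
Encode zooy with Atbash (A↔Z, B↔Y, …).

z(25) → a(0)
o(14) → l(11)
o(14) → l(11)
y(24) → b(1)

allb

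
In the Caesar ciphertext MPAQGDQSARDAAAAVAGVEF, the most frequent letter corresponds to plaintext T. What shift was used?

The most frequent ciphertext letter is A (appears 7 times).
A is position 0; T is position 19.
Shift = -19≡7.

7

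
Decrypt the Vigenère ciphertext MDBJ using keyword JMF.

DRWA

Repeat the key across the ciphertext: JMFJ
M(12)−J(9): 3 → D
D(3)−M(12): -9≡17 → R
B(1)−F(5): -4≡22 → W
J(9)−J(9): 0 → A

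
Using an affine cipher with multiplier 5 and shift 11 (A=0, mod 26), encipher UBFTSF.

HQKCXK

U(20): 5·20+11=111≡7 → H
B(1): 5·1+11=16 → Q
F(5): 5·5+11=36≡10 → K
T(19): 5·19+11=106≡2 → C
S(18): 5·18+11=101≡23 → X
F(5): 5·5+11=36≡10 → K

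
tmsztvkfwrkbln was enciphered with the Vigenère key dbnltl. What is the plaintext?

Repeat the key across the ciphertext: dbnltldbnltldb
t(19)−d(3): 16 → q
m(12)−b(1): 11 → l
s(18)−n(13): 5 → f
z(25)−l(11): 14 → o
t(19)−t(19): 0 → a
v(21)−l(11): 10 → k
k(10)−d(3): 7 → h
f(5)−b(1): 4 → e
w(22)−n(13): 9 → j
r(17)−l(11): 6 → g
k(10)−t(19): -9≡17 → r
b(1)−l(11): -10≡16 → q
l(11)−d(3): 8 → i
n(13)−b(1): 12 → m

qlfoakhejgrqim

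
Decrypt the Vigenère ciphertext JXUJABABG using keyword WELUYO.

Repeat the key across the ciphertext: WELUYOWEL
J(9)−W(22): -13≡13 → N
X(23)−E(4): 19 → T
U(20)−L(11): 9 → J
J(9)−U(20): -11≡15 → P
A(0)−Y(24): -24≡2 → C
B(1)−O(14): -13≡13 → N
A(0)−W(22): -22≡4 → E
B(1)−E(4): -3≡23 → X
G(6)−L(11): -5≡21 → V

NTJPCNEXV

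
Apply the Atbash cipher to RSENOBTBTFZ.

R(17) → I(8)
S(18) → H(7)
E(4) → V(21)
N(13) → M(12)
O(14) → L(11)
B(1) → Y(24)
T(19) → G(6)
B(1) → Y(24)
T(19) → G(6)
F(5) → U(20)
Z(25) → A(0)

IHVMLYGYGUA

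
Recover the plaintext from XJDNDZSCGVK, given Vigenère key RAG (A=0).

GJXWDTBCAEK

Repeat the key across the ciphertext: RAGRAGRAGRA
X(23)−R(17): 6 → G
J(9)−A(0): 9 → J
D(3)−G(6): -3≡23 → X
N(13)−R(17): -4≡22 → W
D(3)−A(0): 3 → D
Z(25)−G(6): 19 → T
S(18)−R(17): 1 → B
C(2)−A(0): 2 → C
G(6)−G(6): 0 → A
V(21)−R(17): 4 → E
K(10)−A(0): 10 → K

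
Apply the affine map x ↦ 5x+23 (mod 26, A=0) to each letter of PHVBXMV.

UGYCIFY

P(15): 5·15+23=98≡20 → U
H(7): 5·7+23=58≡6 → G
V(21): 5·21+23=128≡24 → Y
B(1): 5·1+23=28≡2 → C
X(23): 5·23+23=138≡8 → I
M(12): 5·12+23=83≡5 → F
V(21): 5·21+23=128≡24 → Y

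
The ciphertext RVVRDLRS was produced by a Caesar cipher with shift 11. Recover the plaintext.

R(17): 17−11=6 → G
V(21): 21−11=10 → K
V(21): 21−11=10 → K
R(17): 17−11=6 → G
D(3): 3−11=-8≡18 → S
L(11): 11−11=0 → A
R(17): 17−11=6 → G
S(18): 18−11=7 → H

GKKGSAGH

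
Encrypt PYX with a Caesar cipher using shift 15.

ENM

P(15): 15+15=30≡4 → E
Y(24): 24+15=39≡13 → N
X(23): 23+15=38≡12 → M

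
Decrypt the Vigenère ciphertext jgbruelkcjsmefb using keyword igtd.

Repeat the key across the ciphertext: igtdigtdigtdigt
j(9)−i(8): 1 → b
g(6)−g(6): 0 → a
b(1)−t(19): -18≡8 → i
r(17)−d(3): 14 → o
u(20)−i(8): 12 → m
e(4)−g(6): -2≡24 → y
l(11)−t(19): -8≡18 → s
k(10)−d(3): 7 → h
c(2)−i(8): -6≡20 → u
j(9)−g(6): 3 → d
s(18)−t(19): -1≡25 → z
m(12)−d(3): 9 → j
e(4)−i(8): -4≡22 → w
f(5)−g(6): -1≡25 → z
b(1)−t(19): -18≡8 → i

baiomyshudzjwzi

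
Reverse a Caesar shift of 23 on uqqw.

u(20): 20−23=-3≡23 → x
q(16): 16−23=-7≡19 → t
q(16): 16−23=-7≡19 → t
w(22): 22−23=-1≡25 → z

xttz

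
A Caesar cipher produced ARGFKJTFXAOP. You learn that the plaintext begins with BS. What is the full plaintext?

BSHGLKUGYBPQ

From the crib: A(0)−B(1)=-1≡25, so the shift is 25.
Subtract 25 from each ciphertext letter:
A(0): 0−25=-25≡1 → B
R(17): 17−25=-8≡18 → S
G(6): 6−25=-19≡7 → H
F(5): 5−25=-20≡6 → G
K(10): 10−25=-15≡11 → L
J(9): 9−25=-16≡10 → K
T(19): 19−25=-6≡20 → U
F(5): 5−25=-20≡6 → G
X(23): 23−25=-2≡24 → Y
A(0): 0−25=-25≡1 → B
O(14): 14−25=-11≡15 → P
P(15): 15−25=-10≡16 → Q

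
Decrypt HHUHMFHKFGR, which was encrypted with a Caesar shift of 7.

H(7): 7−7=0 → A
H(7): 7−7=0 → A
U(20): 20−7=13 → N
H(7): 7−7=0 → A
M(12): 12−7=5 → F
F(5): 5−7=-2≡24 → Y
H(7): 7−7=0 → A
K(10): 10−7=3 → D
F(5): 5−7=-2≡24 → Y
G(6): 6−7=-1≡25 → Z
R(17): 17−7=10 → K

AANAFYADYZK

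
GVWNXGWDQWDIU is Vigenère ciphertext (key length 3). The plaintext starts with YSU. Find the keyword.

Subtract each crib letter from the matching ciphertext letter (mod 26):
G(6)−Y(24)=-18≡8 → I
V(21)−S(18)=3 → D
W(22)−U(20)=2 → C

IDC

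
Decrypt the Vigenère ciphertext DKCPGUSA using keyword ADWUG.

Repeat the key across the ciphertext: ADWUGADW
D(3)−A(0): 3 → D
K(10)−D(3): 7 → H
C(2)−W(22): -20≡6 → G
P(15)−U(20): -5≡21 → V
G(6)−G(6): 0 → A
U(20)−A(0): 20 → U
S(18)−D(3): 15 → P
A(0)−W(22): -22≡4 → E

DHGVAUPE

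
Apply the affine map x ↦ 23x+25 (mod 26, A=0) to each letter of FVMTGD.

KOPUHQ

F(5): 23·5+25=140≡10 → K
V(21): 23·21+25=508≡14 → O
M(12): 23·12+25=301≡15 → P
T(19): 23·19+25=462≡20 → U
G(6): 23·6+25=163≡7 → H
D(3): 23·3+25=94≡16 → Q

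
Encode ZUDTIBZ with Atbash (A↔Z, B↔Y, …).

Z(25) → A(0)
U(20) → F(5)
D(3) → W(22)
T(19) → G(6)
I(8) → R(17)
B(1) → Y(24)
Z(25) → A(0)

AFWGRYA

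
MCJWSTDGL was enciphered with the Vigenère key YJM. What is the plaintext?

OTXYJHFXZ

Repeat the key across the ciphertext: YJMYJMYJM
M(12)−Y(24): -12≡14 → O
C(2)−J(9): -7≡19 → T
J(9)−M(12): -3≡23 → X
W(22)−Y(24): -2≡24 → Y
S(18)−J(9): 9 → J
T(19)−M(12): 7 → H
D(3)−Y(24): -21≡5 → F
G(6)−J(9): -3≡23 → X
L(11)−M(12): -1≡25 → Z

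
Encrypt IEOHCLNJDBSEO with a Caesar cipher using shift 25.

HDNGBKMICARDN

I(8): 8+25=33≡7 → H
E(4): 4+25=29≡3 → D
O(14): 14+25=39≡13 → N
H(7): 7+25=32≡6 → G
C(2): 2+25=27≡1 → B
L(11): 11+25=36≡10 → K
N(13): 13+25=38≡12 → M
J(9): 9+25=34≡8 → I
D(3): 3+25=28≡2 → C
B(1): 1+25=26≡0 → A
S(18): 18+25=43≡17 → R
E(4): 4+25=29≡3 → D
O(14): 14+25=39≡13 → N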